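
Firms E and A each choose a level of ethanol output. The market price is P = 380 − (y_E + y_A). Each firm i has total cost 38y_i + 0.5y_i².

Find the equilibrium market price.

209

Firm E's profit: π = y_E(380 − (y_E + y_A)) − 38y_E − 0.5y_E².
∂π/∂y_E = 342 − 3y_E − y_A = 0, so y_E = 114 − (1/3)y_A.
Setting y_E = y_A in the reaction function: y_E = 114 − (1/3)y_E, so y_E = 114 / (4/3) = 85.5.
Equilibrium price: P = 380 − 171 = 209.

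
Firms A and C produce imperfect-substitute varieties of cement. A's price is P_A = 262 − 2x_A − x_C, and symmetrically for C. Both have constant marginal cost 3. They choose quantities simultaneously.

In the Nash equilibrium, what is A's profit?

Firm A's profit: π = x_A(262 − 2x_A − x_C) − 3x_A.
∂π/∂x_A = 259 − 4x_A − x_C = 0 ⇒ x_A = 64.75 − 0.25x_C.
The game is symmetric, so in equilibrium x_C = x_A: the reaction function gives 1.25x_A = 64.75, hence x_A = 51.8.
P_A = 262 − 2·51.8 − 51.8 = 106.6.
Profit = (106.6 − 3)·51.8 = 5366.48.

5366.48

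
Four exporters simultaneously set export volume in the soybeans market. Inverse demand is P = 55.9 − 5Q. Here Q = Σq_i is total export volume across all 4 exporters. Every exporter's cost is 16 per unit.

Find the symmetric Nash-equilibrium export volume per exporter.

A representative exporter's profit is π_i = q_i(55.9 − 5Q) − 16q_i, with Q = q_i + Σ_{j≠i} q_j.
First-order condition: 39.9 − 10q_i − 5Σ_{j≠i} q_j = 0.
In a symmetric equilibrium every exporter chooses the same q, so Σ_{j≠i} q_j = 3q. The condition becomes 39.9 − 25q = 0, giving q = 39.9/25 = 1.596.

1.596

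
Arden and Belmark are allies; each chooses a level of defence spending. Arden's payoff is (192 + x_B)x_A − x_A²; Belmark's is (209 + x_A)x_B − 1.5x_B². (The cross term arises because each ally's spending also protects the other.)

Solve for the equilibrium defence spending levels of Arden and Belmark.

157, 122

Expanding Arden's payoff: 192x_A + x_Bx_A − x_A².
∂π/∂x_A = 192 + x_B − 2x_A = 0, so x_A = 96 + 0.5x_B.
Likewise for Belmark: x_B = 209/3 + (1/3)x_A.
Solving the two reaction functions simultaneously: (1 − (0.5)(1/3))x_A = 96 + 0.5·(209/3), so (5/6)x_A = 785/6 and x_A = 157.
Then x_B = 209/3 + (1/3)·157 = 122.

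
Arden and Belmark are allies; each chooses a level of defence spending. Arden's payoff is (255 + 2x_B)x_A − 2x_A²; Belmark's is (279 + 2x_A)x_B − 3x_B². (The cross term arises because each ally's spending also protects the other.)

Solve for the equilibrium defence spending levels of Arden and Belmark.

104.4, 81.3

Expanding Arden's payoff: 255x_A + 2x_Bx_A − 2x_A².
∂π/∂x_A = 255 + 2x_B − 4x_A = 0, so x_A = 63.75 + 0.5x_B.
Likewise for Belmark: x_B = 46.5 + (1/3)x_A.
Solving the two reaction functions simultaneously: (1 − (0.5)(1/3))x_A = 63.75 + 0.5·46.5, so (5/6)x_A = 87 and x_A = 104.4.
Then x_B = 46.5 + (1/3)·104.4 = 81.3.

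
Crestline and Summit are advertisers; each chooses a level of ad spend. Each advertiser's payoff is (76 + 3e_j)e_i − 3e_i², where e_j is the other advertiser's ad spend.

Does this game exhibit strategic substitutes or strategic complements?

strategic complements

Crestline's payoff is (76 + 3e_S)e_C − 3e_C².
∂π/∂e_C = 76 + 3e_S − 6e_C = 0, so e_C = 38/3 + 0.5e_S.
The best-response slope de_C/de_S = 0.5 > 0: the reaction function is upward-sloping, so the choices are strategic complements.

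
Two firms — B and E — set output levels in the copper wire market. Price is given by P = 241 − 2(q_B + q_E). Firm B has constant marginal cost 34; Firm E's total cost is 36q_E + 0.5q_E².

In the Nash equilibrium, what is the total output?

64.4375

Firm B's profit: π = q_B(241 − 2(q_B + q_E)) − 34q_B.
∂π/∂q_B = 207 − 4q_B − 2q_E = 0, so q_B = 51.75 − 0.5q_E.
For E: ∂π/∂q_E = 205 − 5q_E − 2q_B = 0 ⇒ q_E = 41 − 0.4q_B.
Plugging q_E into B's best response: q_B = 51.75 − 0.5(41 − 0.4q_B) ⇒ 0.8q_B = 31.25, so q_B = 39.0625.
Then q_E = 41 − 0.4·39.0625 = 25.375.
Total output: 39.0625 + 25.375 = 64.4375.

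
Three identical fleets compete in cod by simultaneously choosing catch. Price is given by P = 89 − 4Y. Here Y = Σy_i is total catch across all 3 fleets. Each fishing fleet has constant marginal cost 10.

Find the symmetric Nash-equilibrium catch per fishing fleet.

A representative fishing fleet's profit is π_i = y_i(89 − 4Y) − 10y_i, with Y = y_i + Σ_{j≠i} y_j.
First-order condition: 79 − 8y_i − 4Σ_{j≠i} y_j = 0.
With identical fishing fleets, set every y_j = y: then 79 − 8y − 8y = 0, i.e. y = 79/16 = 4.9375.

4.9375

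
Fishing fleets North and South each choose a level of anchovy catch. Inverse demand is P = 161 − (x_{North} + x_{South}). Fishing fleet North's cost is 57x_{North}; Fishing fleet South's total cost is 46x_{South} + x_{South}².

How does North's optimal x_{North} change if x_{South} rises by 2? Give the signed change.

Fishing fleet North's profit: π = x_{North}(161 − (x_{North} + x_{South})) − 57x_{North}.
∂π/∂x_{North} = 104 − 2x_{North} − x_{South} = 0, so x_{North} = 52 − 0.5x_{South}.
The reaction-function slope is −0.5, so a 2-unit rise in x_{South} moves x_{North} by −0.5 × 2 = −1. North's best response falls — the actions are strategic substitutes.

-1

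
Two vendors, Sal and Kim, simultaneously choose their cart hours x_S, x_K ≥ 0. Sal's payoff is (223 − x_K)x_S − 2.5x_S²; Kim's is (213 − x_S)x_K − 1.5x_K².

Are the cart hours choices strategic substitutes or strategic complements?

strategic substitutes

Expanding Sal's payoff: 223x_S − x_Kx_S − 2.5x_S².
∂π/∂x_S = 223 − x_K − 5x_S = 0, so x_S = 44.6 − 0.2x_K.
The best-response slope dx_S/dx_K = −0.2 < 0: the reaction function is downward-sloping, so the choices are strategic substitutes.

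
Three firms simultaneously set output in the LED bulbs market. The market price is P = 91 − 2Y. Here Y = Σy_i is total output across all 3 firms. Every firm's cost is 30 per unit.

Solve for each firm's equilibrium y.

A representative firm's profit is π_i = y_i(91 − 2Y) − 30y_i, with Y = y_i + Σ_{j≠i} y_j.
First-order condition: 61 − 4y_i − 2Σ_{j≠i} y_j = 0.
In a symmetric equilibrium every firm chooses the same y, so Σ_{j≠i} y_j = 2y. The condition becomes 61 − 8y = 0, giving y = 61/8 = 7.625.

7.625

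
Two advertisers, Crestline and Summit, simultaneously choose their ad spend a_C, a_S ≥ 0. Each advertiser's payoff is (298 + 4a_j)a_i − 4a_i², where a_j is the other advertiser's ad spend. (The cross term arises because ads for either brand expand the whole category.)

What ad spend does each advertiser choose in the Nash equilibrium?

74.5

Crestline's payoff is (298 + 4a_S)a_C − 4a_C².
∂π/∂a_C = 298 + 4a_S − 8a_C = 0, so a_C = 37.25 + 0.5a_S.
The game is symmetric, so in equilibrium a_S = a_C: the reaction function gives 0.5a_C = 37.25, hence a_C = 74.5.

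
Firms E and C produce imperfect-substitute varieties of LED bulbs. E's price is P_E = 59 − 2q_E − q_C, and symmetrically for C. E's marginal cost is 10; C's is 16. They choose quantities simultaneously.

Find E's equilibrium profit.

208.08

Firm E's profit: π = q_E(59 − 2q_E − q_C) − 10q_E.
∂π/∂q_E = 49 − 4q_E − q_C = 0 ⇒ q_E = 12.25 − 0.25q_C.
Similarly q_C = 10.75 − 0.25q_E.
Substituting the second reaction function into the first: q_E = 12.25 − 0.25(10.75 − 0.25q_E), which gives 0.9375q_E = 9.5625 ⇒ q_E = 10.2.
Then q_C = 10.75 − 0.25·10.2 = 8.2.
P_E = 59 − 2·10.2 − 8.2 = 30.4.
Profit = (30.4 − 10)·10.2 = 208.08.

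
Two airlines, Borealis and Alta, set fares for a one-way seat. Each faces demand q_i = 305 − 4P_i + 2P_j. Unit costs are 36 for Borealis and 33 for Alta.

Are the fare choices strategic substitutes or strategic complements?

Borealis's profit: π = (P_{Borealis} − 36)(305 − 4P_{Borealis} + 2P_{Alta}).
∂π/∂P_{Borealis} = 449 − 8P_{Borealis} + 2P_{Alta} = 0 ⇒ P_{Borealis} = 56.125 + 0.25P_{Alta}.
The best-response slope dP_{Borealis}/dP_{Alta} = 0.25 > 0: the reaction function is upward-sloping, so the choices are strategic complements.

strategic complements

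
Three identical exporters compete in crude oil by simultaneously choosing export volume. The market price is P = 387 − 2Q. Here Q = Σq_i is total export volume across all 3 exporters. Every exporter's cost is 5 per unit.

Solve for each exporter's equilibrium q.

47.75

A representative exporter's profit is π_i = q_i(387 − 2Q) − 5q_i, with Q = q_i + Σ_{j≠i} q_j.
First-order condition: 382 − 4q_i − 2Σ_{j≠i} q_j = 0.
With identical exporters, set every q_j = q: then 382 − 4q − 4q = 0, i.e. q = 382/8 = 47.75.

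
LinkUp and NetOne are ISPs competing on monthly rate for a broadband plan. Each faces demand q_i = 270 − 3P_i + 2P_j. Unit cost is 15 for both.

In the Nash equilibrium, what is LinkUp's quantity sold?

LinkUp's profit: π = (P_{LinkUp} − 15)(270 − 3P_{LinkUp} + 2P_{NetOne}).
∂π/∂P_{LinkUp} = 315 − 6P_{LinkUp} + 2P_{NetOne} = 0 ⇒ P_{LinkUp} = 52.5 + (1/3)P_{NetOne}.
The game is symmetric, so in equilibrium P_{NetOne} = P_{LinkUp}: the reaction function gives (2/3)P_{LinkUp} = 52.5, hence P_{LinkUp} = 78.75.
q_{LinkUp} = 270 − 3·78.75 + 2·78.75 = 191.25.

191.25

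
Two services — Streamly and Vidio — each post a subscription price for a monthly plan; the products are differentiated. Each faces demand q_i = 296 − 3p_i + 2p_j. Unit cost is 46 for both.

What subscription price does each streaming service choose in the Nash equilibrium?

108.5

Streamly's profit: π = (p_{Streamly} − 46)(296 − 3p_{Streamly} + 2p_{Vidio}).
∂π/∂p_{Streamly} = 434 − 6p_{Streamly} + 2p_{Vidio} = 0 ⇒ p_{Streamly} = 217/3 + (1/3)p_{Vidio}.
The game is symmetric, so in equilibrium p_{Vidio} = p_{Streamly}: the reaction function gives (2/3)p_{Streamly} = 217/3, hence p_{Streamly} = 108.5.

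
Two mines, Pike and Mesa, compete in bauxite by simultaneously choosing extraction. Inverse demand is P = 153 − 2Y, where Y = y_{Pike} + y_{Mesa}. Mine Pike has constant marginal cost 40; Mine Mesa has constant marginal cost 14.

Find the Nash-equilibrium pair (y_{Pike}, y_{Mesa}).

Mine Pike's profit: π = y_{Pike}(153 − 2(y_{Pike} + y_{Mesa})) − 40y_{Pike}.
∂π/∂y_{Pike} = 113 − 4y_{Pike} − 2y_{Mesa} = 0, so y_{Pike} = 28.25 − 0.5y_{Mesa}.
By the same steps for Mesa: y_{Mesa} = 34.75 − 0.5y_{Pike}.
Plugging y_{Mesa} into Pike's best response: y_{Pike} = 28.25 − 0.5(34.75 − 0.5y_{Pike}) ⇒ 0.75y_{Pike} = 10.875, so y_{Pike} = 14.5.
Then y_{Mesa} = 34.75 − 0.5·14.5 = 27.5.

14.5, 27.5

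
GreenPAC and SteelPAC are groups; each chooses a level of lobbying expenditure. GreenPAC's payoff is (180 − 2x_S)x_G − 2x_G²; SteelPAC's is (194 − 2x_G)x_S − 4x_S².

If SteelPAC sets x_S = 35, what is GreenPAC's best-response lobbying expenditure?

Expanding GreenPAC's payoff: 180x_G − 2x_Sx_G − 2x_G².
∂π/∂x_G = 180 − 2x_S − 4x_G = 0, so x_G = 45 − 0.5x_S.
At x_S = 35: x_G = 45 − 0.5·35 = 27.5.

27.5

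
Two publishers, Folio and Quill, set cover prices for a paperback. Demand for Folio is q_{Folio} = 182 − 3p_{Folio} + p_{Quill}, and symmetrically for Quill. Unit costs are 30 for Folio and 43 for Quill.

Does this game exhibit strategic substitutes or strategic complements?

Folio's profit: π = (p_{Folio} − 30)(182 − 3p_{Folio} + p_{Quill}).
∂π/∂p_{Folio} = 272 − 6p_{Folio} + p_{Quill} = 0 ⇒ p_{Folio} = 136/3 + (1/6)p_{Quill}.
The best-response slope dp_{Folio}/dp_{Quill} = 1/6 > 0: the reaction function is upward-sloping, so the choices are strategic complements.

strategic complements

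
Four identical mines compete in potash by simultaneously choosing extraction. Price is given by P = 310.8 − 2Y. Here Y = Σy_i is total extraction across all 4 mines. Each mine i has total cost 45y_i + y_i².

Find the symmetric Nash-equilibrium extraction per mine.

A representative mine's profit is π_i = y_i(310.8 − 2Y) − 45y_i − y_i², with Y = y_i + Σ_{j≠i} y_j.
First-order condition: 265.8 − 6y_i − 2Σ_{j≠i} y_j = 0.
In a symmetric equilibrium every mine chooses the same y, so Σ_{j≠i} y_j = 3y. The condition becomes 265.8 − 12y = 0, giving y = 265.8/12 = 22.15.

22.15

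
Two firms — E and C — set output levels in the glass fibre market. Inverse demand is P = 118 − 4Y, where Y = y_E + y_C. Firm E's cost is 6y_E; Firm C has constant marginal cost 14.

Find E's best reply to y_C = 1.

13.5

Firm E's profit: π = y_E(118 − 4(y_E + y_C)) − 6y_E.
∂π/∂y_E = 112 − 8y_E − 4y_C = 0, so y_E = 14 − 0.5y_C.
At y_C = 1: y_E = 14 − 0.5·1 = 13.5.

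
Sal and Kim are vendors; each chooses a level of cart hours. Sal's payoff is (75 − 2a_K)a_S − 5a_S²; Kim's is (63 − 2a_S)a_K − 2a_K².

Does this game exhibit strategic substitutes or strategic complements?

Expanding Sal's payoff: 75a_S − 2a_Ka_S − 5a_S².
∂π/∂a_S = 75 − 2a_K − 10a_S = 0, so a_S = 7.5 − 0.2a_K.
The best-response slope da_S/da_K = −0.2 < 0: the reaction function is downward-sloping, so the choices are strategic substitutes.

strategic substitutes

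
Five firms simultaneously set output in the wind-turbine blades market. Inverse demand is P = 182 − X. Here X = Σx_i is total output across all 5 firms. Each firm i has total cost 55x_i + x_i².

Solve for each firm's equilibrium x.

A representative firm's profit is π_i = x_i(182 − X) − 55x_i − x_i², with X = x_i + Σ_{j≠i} x_j.
First-order condition: 127 − 4x_i − Σ_{j≠i} x_j = 0.
With identical firms, set every x_j = x: then 127 − 4x − 4x = 0, i.e. x = 127/8 = 15.875.

15.875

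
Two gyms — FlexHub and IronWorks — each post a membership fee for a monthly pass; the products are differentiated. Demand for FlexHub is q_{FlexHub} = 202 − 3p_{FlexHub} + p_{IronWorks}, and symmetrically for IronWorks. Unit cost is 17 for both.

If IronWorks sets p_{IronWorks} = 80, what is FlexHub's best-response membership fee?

55.5

FlexHub's profit: π = (p_{FlexHub} − 17)(202 − 3p_{FlexHub} + p_{IronWorks}).
∂π/∂p_{FlexHub} = 253 − 6p_{FlexHub} + p_{IronWorks} = 0 ⇒ p_{FlexHub} = 253/6 + (1/6)p_{IronWorks}.
At p_{IronWorks} = 80: p_{FlexHub} = 253/6 + (1/6)·80 = 55.5.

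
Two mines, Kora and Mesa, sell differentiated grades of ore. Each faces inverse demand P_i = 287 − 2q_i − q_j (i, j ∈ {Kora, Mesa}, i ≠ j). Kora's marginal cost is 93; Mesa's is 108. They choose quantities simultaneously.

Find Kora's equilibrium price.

Mine Kora's profit: π = q_{Kora}(287 − 2q_{Kora} − q_{Mesa}) − 93q_{Kora}.
∂π/∂q_{Kora} = 194 − 4q_{Kora} − q_{Mesa} = 0 ⇒ q_{Kora} = 48.5 − 0.25q_{Mesa}.
Similarly q_{Mesa} = 44.75 − 0.25q_{Kora}.
Plugging q_{Mesa} into Kora's best response: q_{Kora} = 48.5 − 0.25(44.75 − 0.25q_{Kora}) ⇒ 0.9375q_{Kora} = 37.3125, so q_{Kora} = 39.8.
Then q_{Mesa} = 44.75 − 0.25·39.8 = 34.8.
P_{Kora} = 287 − 2·39.8 − 34.8 = 172.6.

172.6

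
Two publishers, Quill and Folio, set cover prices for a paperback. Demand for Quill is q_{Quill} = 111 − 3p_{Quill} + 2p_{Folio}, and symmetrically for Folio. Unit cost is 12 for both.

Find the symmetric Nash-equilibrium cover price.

Quill's profit: π = (p_{Quill} − 12)(111 − 3p_{Quill} + 2p_{Folio}).
∂π/∂p_{Quill} = 147 − 6p_{Quill} + 2p_{Folio} = 0 ⇒ p_{Quill} = 24.5 + (1/3)p_{Folio}.
The game is symmetric, so in equilibrium p_{Folio} = p_{Quill}: the reaction function gives (2/3)p_{Quill} = 24.5, hence p_{Quill} = 36.75.

36.75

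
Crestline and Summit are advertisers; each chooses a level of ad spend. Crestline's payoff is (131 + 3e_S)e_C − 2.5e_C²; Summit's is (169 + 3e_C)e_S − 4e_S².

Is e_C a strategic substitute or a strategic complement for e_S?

strategic complements

Expanding Crestline's payoff: 131e_C + 3e_Se_C − 2.5e_C².
∂π/∂e_C = 131 + 3e_S − 5e_C = 0, so e_C = 26.2 + 0.6e_S.
The best-response slope de_C/de_S = 0.6 > 0: the reaction function is upward-sloping, so the choices are strategic complements.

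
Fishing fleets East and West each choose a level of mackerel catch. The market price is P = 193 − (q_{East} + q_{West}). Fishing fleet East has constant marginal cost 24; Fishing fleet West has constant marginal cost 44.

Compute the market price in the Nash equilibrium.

Fishing fleet East's profit: π = q_{East}(193 − (q_{East} + q_{West})) − 24q_{East}.
∂π/∂q_{East} = 169 − 2q_{East} − q_{West} = 0, so q_{East} = 84.5 − 0.5q_{West}.
By the same steps for West: q_{West} = 74.5 − 0.5q_{East}.
Plugging q_{West} into East's best response: q_{East} = 84.5 − 0.5(74.5 − 0.5q_{East}) ⇒ 0.75q_{East} = 47.25, so q_{East} = 63.
Then q_{West} = 74.5 − 0.5·63 = 43.
Equilibrium price: P = 193 − 106 = 87.

87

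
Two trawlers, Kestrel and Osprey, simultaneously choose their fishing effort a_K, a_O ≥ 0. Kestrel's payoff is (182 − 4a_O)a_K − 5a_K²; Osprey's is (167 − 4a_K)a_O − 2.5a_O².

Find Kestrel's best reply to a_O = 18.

Expanding Kestrel's payoff: 182a_K − 4a_Oa_K − 5a_K².
∂π/∂a_K = 182 − 4a_O − 10a_K = 0, so a_K = 18.2 − 0.4a_O.
At a_O = 18: a_K = 18.2 − 0.4·18 = 11.

11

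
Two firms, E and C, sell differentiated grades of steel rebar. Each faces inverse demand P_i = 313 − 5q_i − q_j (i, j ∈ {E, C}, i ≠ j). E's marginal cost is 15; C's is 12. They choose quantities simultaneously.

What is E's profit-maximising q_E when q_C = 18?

28

Firm E's profit: π = q_E(313 − 5q_E − q_C) − 15q_E.
∂π/∂q_E = 298 − 10q_E − q_C = 0 ⇒ q_E = 29.8 − 0.1q_C.
At q_C = 18: q_E = 29.8 − 0.1·18 = 28.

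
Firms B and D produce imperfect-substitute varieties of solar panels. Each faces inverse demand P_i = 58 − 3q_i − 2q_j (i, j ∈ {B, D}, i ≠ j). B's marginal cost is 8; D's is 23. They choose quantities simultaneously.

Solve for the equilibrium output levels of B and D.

Firm B's profit: π = q_B(58 − 3q_B − 2q_D) − 8q_B.
∂π/∂q_B = 50 − 6q_B − 2q_D = 0 ⇒ q_B = 25/3 − (1/3)q_D.
Similarly q_D = 35/6 − (1/3)q_B.
Solving the two reaction functions simultaneously: (1 − (−1/3)(−1/3))q_B = 25/3 − (1/3)·(35/6), so (8/9)q_B = 115/18 and q_B = 7.1875.
Then q_D = 35/6 − (1/3)·7.1875 = 3.4375.

7.1875, 3.4375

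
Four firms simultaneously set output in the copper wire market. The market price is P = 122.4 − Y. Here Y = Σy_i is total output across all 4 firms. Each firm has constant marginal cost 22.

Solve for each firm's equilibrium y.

20.08

A representative firm's profit is π_i = y_i(122.4 − Y) − 22y_i, with Y = y_i + Σ_{j≠i} y_j.
First-order condition: 100.4 − 2y_i − Σ_{j≠i} y_j = 0.
Imposing symmetry (y_j = y for all j) turns Σ_{j≠i} y_j into 3y, so 100.4 = 5y and y = 20.08.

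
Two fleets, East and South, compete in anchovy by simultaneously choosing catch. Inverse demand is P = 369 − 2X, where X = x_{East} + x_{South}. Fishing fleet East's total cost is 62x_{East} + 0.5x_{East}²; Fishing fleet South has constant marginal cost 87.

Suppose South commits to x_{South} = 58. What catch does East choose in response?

Fishing fleet East's profit: π = x_{East}(369 − 2(x_{East} + x_{South})) − 62x_{East} − 0.5x_{East}².
∂π/∂x_{East} = 307 − 5x_{East} − 2x_{South} = 0, so x_{East} = 61.4 − 0.4x_{South}.
At x_{South} = 58: x_{East} = 61.4 − 0.4·58 = 38.2.

38.2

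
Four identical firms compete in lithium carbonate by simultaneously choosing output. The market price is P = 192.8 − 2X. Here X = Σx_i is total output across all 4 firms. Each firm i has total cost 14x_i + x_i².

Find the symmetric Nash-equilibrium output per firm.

14.9

A representative firm's profit is π_i = x_i(192.8 − 2X) − 14x_i − x_i², with X = x_i + Σ_{j≠i} x_j.
First-order condition: 178.8 − 6x_i − 2Σ_{j≠i} x_j = 0.
Imposing symmetry (x_j = x for all j) turns Σ_{j≠i} x_j into 3x, so 178.8 = 12x and x = 14.9.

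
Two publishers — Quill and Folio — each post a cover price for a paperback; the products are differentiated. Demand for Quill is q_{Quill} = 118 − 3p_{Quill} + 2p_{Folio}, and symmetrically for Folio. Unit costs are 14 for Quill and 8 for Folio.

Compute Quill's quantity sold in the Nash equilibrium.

Quill's profit: π = (p_{Quill} − 14)(118 − 3p_{Quill} + 2p_{Folio}).
∂π/∂p_{Quill} = 160 − 6p_{Quill} + 2p_{Folio} = 0 ⇒ p_{Quill} = 80/3 + (1/3)p_{Folio}.
Similarly p_{Folio} = 71/3 + (1/3)p_{Quill}.
Plugging p_{Folio} into Quill's best response: p_{Quill} = 80/3 + (1/3)(71/3 + (1/3)p_{Quill}) ⇒ (8/9)p_{Quill} = 311/9, so p_{Quill} = 38.875.
Then p_{Folio} = 71/3 + (1/3)·38.875 = 36.625.
q_{Quill} = 118 − 3·38.875 + 2·36.625 = 74.625.

74.625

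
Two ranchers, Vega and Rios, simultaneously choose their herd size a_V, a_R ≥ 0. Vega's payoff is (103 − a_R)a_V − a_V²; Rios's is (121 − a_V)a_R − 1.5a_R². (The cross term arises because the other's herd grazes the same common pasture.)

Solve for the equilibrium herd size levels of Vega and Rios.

Expanding Vega's payoff: 103a_V − a_Ra_V − a_V².
∂π/∂a_V = 103 − a_R − 2a_V = 0, so a_V = 51.5 − 0.5a_R.
Likewise for Rios: a_R = 121/3 − (1/3)a_V.
Solving the two reaction functions simultaneously: (1 − (−0.5)(−1/3))a_V = 51.5 − 0.5·(121/3), so (5/6)a_V = 94/3 and a_V = 37.6.
Then a_R = 121/3 − (1/3)·37.6 = 27.8.

37.6, 27.8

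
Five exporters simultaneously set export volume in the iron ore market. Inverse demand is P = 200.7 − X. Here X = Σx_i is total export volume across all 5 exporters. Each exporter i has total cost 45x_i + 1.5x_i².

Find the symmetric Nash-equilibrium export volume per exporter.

17.3

A representative exporter's profit is π_i = x_i(200.7 − X) − 45x_i − 1.5x_i², with X = x_i + Σ_{j≠i} x_j.
First-order condition: 155.7 − 5x_i − Σ_{j≠i} x_j = 0.
With identical exporters, set every x_j = x: then 155.7 − 5x − 4x = 0, i.e. x = 155.7/9 = 17.3.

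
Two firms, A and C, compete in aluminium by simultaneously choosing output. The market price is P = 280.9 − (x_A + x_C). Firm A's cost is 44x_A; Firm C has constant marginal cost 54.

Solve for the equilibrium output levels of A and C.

Firm A's profit: π = x_A(280.9 − (x_A + x_C)) − 44x_A.
∂π/∂x_A = 236.9 − 2x_A − x_C = 0, so x_A = 118.45 − 0.5x_C.
By the same steps for C: x_C = 113.45 − 0.5x_A.
Solving the two reaction functions simultaneously: (1 − (−0.5)(−0.5))x_A = 118.45 − 0.5·113.45, so 0.75x_A = 61.725 and x_A = 82.3.
Then x_C = 113.45 − 0.5·82.3 = 72.3.

82.3, 72.3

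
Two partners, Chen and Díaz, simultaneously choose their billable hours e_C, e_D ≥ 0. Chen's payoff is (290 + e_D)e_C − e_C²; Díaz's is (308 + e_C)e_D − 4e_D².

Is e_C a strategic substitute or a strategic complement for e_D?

Expanding Chen's payoff: 290e_C + e_De_C − e_C².
∂π/∂e_C = 290 + e_D − 2e_C = 0, so e_C = 145 + 0.5e_D.
The best-response slope de_C/de_D = 0.5 > 0: the reaction function is upward-sloping, so the choices are strategic complements.

strategic complements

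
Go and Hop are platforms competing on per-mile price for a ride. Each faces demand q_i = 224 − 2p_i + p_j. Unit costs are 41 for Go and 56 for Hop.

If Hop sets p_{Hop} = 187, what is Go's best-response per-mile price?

Go's profit: π = (p_{Go} − 41)(224 − 2p_{Go} + p_{Hop}).
∂π/∂p_{Go} = 306 − 4p_{Go} + p_{Hop} = 0 ⇒ p_{Go} = 76.5 + 0.25p_{Hop}.
At p_{Hop} = 187: p_{Go} = 76.5 + 0.25·187 = 123.25.

123.25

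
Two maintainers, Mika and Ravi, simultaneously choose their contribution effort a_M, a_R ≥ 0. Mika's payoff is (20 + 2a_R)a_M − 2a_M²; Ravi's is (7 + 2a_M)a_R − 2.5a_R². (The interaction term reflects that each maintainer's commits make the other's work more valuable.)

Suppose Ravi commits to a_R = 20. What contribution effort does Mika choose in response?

15

Expanding Mika's payoff: 20a_M + 2a_Ra_M − 2a_M².
∂π/∂a_M = 20 + 2a_R − 4a_M = 0, so a_M = 5 + 0.5a_R.
At a_R = 20: a_M = 5 + 0.5·20 = 15.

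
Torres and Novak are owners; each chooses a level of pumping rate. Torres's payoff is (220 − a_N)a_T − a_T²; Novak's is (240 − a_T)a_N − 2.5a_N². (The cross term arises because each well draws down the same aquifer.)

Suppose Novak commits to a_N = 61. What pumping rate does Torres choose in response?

79.5

Expanding Torres's payoff: 220a_T − a_Na_T − a_T².
∂π/∂a_T = 220 − a_N − 2a_T = 0, so a_T = 110 − 0.5a_N.
At a_N = 61: a_T = 110 − 0.5·61 = 79.5.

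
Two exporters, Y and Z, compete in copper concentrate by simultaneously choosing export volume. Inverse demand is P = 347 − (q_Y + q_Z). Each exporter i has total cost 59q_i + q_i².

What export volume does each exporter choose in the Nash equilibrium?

Exporter Y's profit: π = q_Y(347 − (q_Y + q_Z)) − 59q_Y − q_Y².
∂π/∂q_Y = 288 − 4q_Y − q_Z = 0, so q_Y = 72 − 0.25q_Z.
Setting q_Y = q_Z in the reaction function: q_Y = 72 − 0.25q_Y, so q_Y = 72 / 1.25 = 57.6.

57.6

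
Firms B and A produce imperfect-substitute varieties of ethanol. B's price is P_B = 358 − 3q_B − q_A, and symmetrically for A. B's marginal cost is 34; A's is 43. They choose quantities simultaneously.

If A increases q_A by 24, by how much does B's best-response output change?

-4

Firm B's profit: π = q_B(358 − 3q_B − q_A) − 34q_B.
∂π/∂q_B = 324 − 6q_B − q_A = 0 ⇒ q_B = 54 − (1/6)q_A.
The reaction-function slope is −1/6, so a 24-unit rise in q_A moves q_B by −1/6 × 24 = −4. B's best response falls — the actions are strategic substitutes.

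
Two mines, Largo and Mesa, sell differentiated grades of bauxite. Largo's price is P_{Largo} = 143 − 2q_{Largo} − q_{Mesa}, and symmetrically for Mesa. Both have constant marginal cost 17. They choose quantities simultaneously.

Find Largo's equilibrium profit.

1270.08

Mine Largo's profit: π = q_{Largo}(143 − 2q_{Largo} − q_{Mesa}) − 17q_{Largo}.
∂π/∂q_{Largo} = 126 − 4q_{Largo} − q_{Mesa} = 0 ⇒ q_{Largo} = 31.5 − 0.25q_{Mesa}.
Setting q_{Largo} = q_{Mesa} in the reaction function: q_{Largo} = 31.5 − 0.25q_{Largo}, so q_{Largo} = 31.5 / 1.25 = 25.2.
P_{Largo} = 143 − 2·25.2 − 25.2 = 67.4.
Profit = (67.4 − 17)·25.2 = 1270.08.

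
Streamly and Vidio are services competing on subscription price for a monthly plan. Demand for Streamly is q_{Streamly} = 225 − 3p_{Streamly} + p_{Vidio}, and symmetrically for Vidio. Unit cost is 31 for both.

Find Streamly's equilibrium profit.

3188.28

Streamly's profit: π = (p_{Streamly} − 31)(225 − 3p_{Streamly} + p_{Vidio}).
∂π/∂p_{Streamly} = 318 − 6p_{Streamly} + p_{Vidio} = 0 ⇒ p_{Streamly} = 53 + (1/6)p_{Vidio}.
Setting p_{Streamly} = p_{Vidio} in the reaction function: p_{Streamly} = 53 + (1/6)p_{Streamly}, so p_{Streamly} = 53 / (5/6) = 63.6.
q_{Streamly} = 225 − 3·63.6 + 63.6 = 97.8.
Profit = (63.6 − 31)·97.8 = 3188.28.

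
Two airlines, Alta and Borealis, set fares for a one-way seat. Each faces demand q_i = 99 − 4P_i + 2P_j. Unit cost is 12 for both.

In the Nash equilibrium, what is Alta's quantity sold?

50

Alta's profit: π = (P_{Alta} − 12)(99 − 4P_{Alta} + 2P_{Borealis}).
∂π/∂P_{Alta} = 147 − 8P_{Alta} + 2P_{Borealis} = 0 ⇒ P_{Alta} = 18.375 + 0.25P_{Borealis}.
Setting P_{Alta} = P_{Borealis} in the reaction function: P_{Alta} = 18.375 + 0.25P_{Alta}, so P_{Alta} = 18.375 / 0.75 = 24.5.
q_{Alta} = 99 − 4·24.5 + 2·24.5 = 50.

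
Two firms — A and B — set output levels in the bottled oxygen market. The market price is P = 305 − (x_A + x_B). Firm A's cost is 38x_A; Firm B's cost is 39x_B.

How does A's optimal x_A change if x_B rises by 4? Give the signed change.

-2

Firm A's profit: π = x_A(305 − (x_A + x_B)) − 38x_A.
∂π/∂x_A = 267 − 2x_A − x_B = 0, so x_A = 133.5 − 0.5x_B.
The reaction-function slope is −0.5, so a 4-unit rise in x_B moves x_A by −0.5 × 4 = −2. A's best response falls — the actions are strategic substitutes.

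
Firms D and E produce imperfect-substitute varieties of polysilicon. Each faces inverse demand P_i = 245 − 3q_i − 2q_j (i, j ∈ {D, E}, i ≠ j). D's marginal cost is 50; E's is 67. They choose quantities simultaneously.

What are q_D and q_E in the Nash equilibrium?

25.4375, 21.1875

Firm D's profit: π = q_D(245 − 3q_D − 2q_E) − 50q_D.
∂π/∂q_D = 195 − 6q_D − 2q_E = 0 ⇒ q_D = 32.5 − (1/3)q_E.
Similarly q_E = 89/3 − (1/3)q_D.
Solving the two reaction functions simultaneously: (1 − (−1/3)(−1/3))q_D = 32.5 − (1/3)·(89/3), so (8/9)q_D = 407/18 and q_D = 25.4375.
Then q_E = 89/3 − (1/3)·25.4375 = 21.1875.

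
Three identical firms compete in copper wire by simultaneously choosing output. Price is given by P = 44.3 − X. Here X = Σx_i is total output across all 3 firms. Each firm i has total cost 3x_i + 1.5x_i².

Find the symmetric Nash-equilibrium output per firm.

A representative firm's profit is π_i = x_i(44.3 − X) − 3x_i − 1.5x_i², with X = x_i + Σ_{j≠i} x_j.
First-order condition: 41.3 − 5x_i − Σ_{j≠i} x_j = 0.
Imposing symmetry (x_j = x for all j) turns Σ_{j≠i} x_j into 2x, so 41.3 = 7x and x = 5.9.

5.9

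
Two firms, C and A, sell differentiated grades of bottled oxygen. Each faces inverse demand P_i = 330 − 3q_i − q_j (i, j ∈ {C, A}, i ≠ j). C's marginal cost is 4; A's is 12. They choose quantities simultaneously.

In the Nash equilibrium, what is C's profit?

6570.72

Firm C's profit: π = q_C(330 − 3q_C − q_A) − 4q_C.
∂π/∂q_C = 326 − 6q_C − q_A = 0 ⇒ q_C = 163/3 − (1/6)q_A.
Similarly q_A = 53 − (1/6)q_C.
Substituting the second reaction function into the first: q_C = 163/3 − (1/6)(53 − (1/6)q_C), which gives (35/36)q_C = 45.5 ⇒ q_C = 46.8.
Then q_A = 53 − (1/6)·46.8 = 45.2.
P_C = 330 − 3·46.8 − 45.2 = 144.4.
Profit = (144.4 − 4)·46.8 = 6570.72.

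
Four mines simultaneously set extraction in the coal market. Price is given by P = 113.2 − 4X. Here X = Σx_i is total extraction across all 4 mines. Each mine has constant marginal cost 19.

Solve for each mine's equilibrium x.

4.71

A representative mine's profit is π_i = x_i(113.2 − 4X) − 19x_i, with X = x_i + Σ_{j≠i} x_j.
First-order condition: 94.2 − 8x_i − 4Σ_{j≠i} x_j = 0.
With identical mines, set every x_j = x: then 94.2 − 8x − 12x = 0, i.e. x = 94.2/20 = 4.71.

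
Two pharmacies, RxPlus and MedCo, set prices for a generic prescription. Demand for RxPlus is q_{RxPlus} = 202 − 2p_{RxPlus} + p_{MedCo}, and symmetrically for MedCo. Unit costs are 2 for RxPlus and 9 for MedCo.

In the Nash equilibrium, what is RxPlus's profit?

9139.52

RxPlus's profit: π = (p_{RxPlus} − 2)(202 − 2p_{RxPlus} + p_{MedCo}).
∂π/∂p_{RxPlus} = 206 − 4p_{RxPlus} + p_{MedCo} = 0 ⇒ p_{RxPlus} = 51.5 + 0.25p_{MedCo}.
Similarly p_{MedCo} = 55 + 0.25p_{RxPlus}.
Substituting the second reaction function into the first: p_{RxPlus} = 51.5 + 0.25(55 + 0.25p_{RxPlus}), which gives 0.9375p_{RxPlus} = 65.25 ⇒ p_{RxPlus} = 69.6.
Then p_{MedCo} = 55 + 0.25·69.6 = 72.4.
q_{RxPlus} = 202 − 2·69.6 + 72.4 = 135.2.
Profit = (69.6 − 2)·135.2 = 9139.52.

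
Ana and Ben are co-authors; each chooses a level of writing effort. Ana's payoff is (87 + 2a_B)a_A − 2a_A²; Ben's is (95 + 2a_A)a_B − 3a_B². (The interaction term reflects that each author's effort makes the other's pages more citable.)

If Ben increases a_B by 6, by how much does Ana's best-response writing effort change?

3

Expanding Ana's payoff: 87a_A + 2a_Ba_A − 2a_A².
∂π/∂a_A = 87 + 2a_B − 4a_A = 0, so a_A = 21.75 + 0.5a_B.
The reaction-function slope is 0.5, so a 6-unit rise in a_B moves a_A by 0.5 × 6 = 3. Ana's best response rises — the actions are strategic complements.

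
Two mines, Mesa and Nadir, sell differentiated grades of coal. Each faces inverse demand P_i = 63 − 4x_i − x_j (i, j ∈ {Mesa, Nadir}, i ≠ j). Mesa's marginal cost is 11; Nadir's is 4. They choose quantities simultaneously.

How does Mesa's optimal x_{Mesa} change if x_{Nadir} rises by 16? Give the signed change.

Mine Mesa's profit: π = x_{Mesa}(63 − 4x_{Mesa} − x_{Nadir}) − 11x_{Mesa}.
∂π/∂x_{Mesa} = 52 − 8x_{Mesa} − x_{Nadir} = 0 ⇒ x_{Mesa} = 6.5 − 0.125x_{Nadir}.
The reaction-function slope is −0.125, so a 16-unit rise in x_{Nadir} moves x_{Mesa} by −0.125 × 16 = −2. Mesa's best response falls — the actions are strategic substitutes.

-2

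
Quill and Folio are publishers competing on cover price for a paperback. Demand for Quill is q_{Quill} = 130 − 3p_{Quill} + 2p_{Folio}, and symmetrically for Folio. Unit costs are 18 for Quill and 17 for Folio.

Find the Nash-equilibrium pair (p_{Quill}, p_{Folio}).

Quill's profit: π = (p_{Quill} − 18)(130 − 3p_{Quill} + 2p_{Folio}).
∂π/∂p_{Quill} = 184 − 6p_{Quill} + 2p_{Folio} = 0 ⇒ p_{Quill} = 92/3 + (1/3)p_{Folio}.
Similarly p_{Folio} = 181/6 + (1/3)p_{Quill}.
Substituting the second reaction function into the first: p_{Quill} = 92/3 + (1/3)(181/6 + (1/3)p_{Quill}), which gives (8/9)p_{Quill} = 733/18 ⇒ p_{Quill} = 45.8125.
Then p_{Folio} = 181/6 + (1/3)·45.8125 = 45.4375.

45.8125, 45.4375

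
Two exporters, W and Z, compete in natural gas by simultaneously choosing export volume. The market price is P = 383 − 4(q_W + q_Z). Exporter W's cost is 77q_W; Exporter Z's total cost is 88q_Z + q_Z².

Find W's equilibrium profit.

3451.5625

Exporter W's profit: π = q_W(383 − 4(q_W + q_Z)) − 77q_W.
∂π/∂q_W = 306 − 8q_W − 4q_Z = 0, so q_W = 38.25 − 0.5q_Z.
For Z: ∂π/∂q_Z = 295 − 10q_Z − 4q_W = 0 ⇒ q_Z = 29.5 − 0.4q_W.
Solving the two reaction functions simultaneously: (1 − (−0.5)(−0.4))q_W = 38.25 − 0.5·29.5, so 0.8q_W = 23.5 and q_W = 29.375.
Then q_Z = 29.5 − 0.4·29.375 = 17.75.
Price P = 383 − 4·47.125 = 194.5.
W's profit: (194.5 − 77)·29.375 = 3451.5625.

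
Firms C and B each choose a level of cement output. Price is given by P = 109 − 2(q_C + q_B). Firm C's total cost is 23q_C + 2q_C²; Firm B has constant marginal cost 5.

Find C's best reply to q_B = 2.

Firm C's profit: π = q_C(109 − 2(q_C + q_B)) − 23q_C − 2q_C².
∂π/∂q_C = 86 − 8q_C − 2q_B = 0, so q_C = 10.75 − 0.25q_B.
At q_B = 2: q_C = 10.75 − 0.25·2 = 10.25.

10.25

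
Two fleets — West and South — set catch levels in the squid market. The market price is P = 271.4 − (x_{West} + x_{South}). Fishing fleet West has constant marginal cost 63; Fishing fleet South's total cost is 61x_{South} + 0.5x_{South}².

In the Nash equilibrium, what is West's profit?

Fishing fleet West's profit: π = x_{West}(271.4 − (x_{West} + x_{South})) − 63x_{West}.
∂π/∂x_{West} = 208.4 − 2x_{West} − x_{South} = 0, so x_{West} = 104.2 − 0.5x_{South}.
For South: ∂π/∂x_{South} = 210.4 − 3x_{South} − x_{West} = 0 ⇒ x_{South} = 1052/15 − (1/3)x_{West}.
Plugging x_{South} into West's best response: x_{West} = 104.2 − 0.5(1052/15 − (1/3)x_{West}) ⇒ (5/6)x_{West} = 1037/15, so x_{West} = 82.96.
Then x_{South} = 1052/15 − (1/3)·82.96 = 42.48.
Price P = 271.4 − 125.44 = 145.96.
West's profit: (145.96 − 63)·82.96 = 6882.3616.

6882.3616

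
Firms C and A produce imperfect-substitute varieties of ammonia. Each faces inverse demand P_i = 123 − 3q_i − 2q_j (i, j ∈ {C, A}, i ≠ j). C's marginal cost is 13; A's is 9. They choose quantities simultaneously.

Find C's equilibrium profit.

546.75

Firm C's profit: π = q_C(123 − 3q_C − 2q_A) − 13q_C.
∂π/∂q_C = 110 − 6q_C − 2q_A = 0 ⇒ q_C = 55/3 − (1/3)q_A.
Similarly q_A = 19 − (1/3)q_C.
Substituting the second reaction function into the first: q_C = 55/3 − (1/3)(19 − (1/3)q_C), which gives (8/9)q_C = 12 ⇒ q_C = 13.5.
Then q_A = 19 − (1/3)·13.5 = 14.5.
P_C = 123 − 3·13.5 − 2·14.5 = 53.5.
Profit = (53.5 − 13)·13.5 = 546.75.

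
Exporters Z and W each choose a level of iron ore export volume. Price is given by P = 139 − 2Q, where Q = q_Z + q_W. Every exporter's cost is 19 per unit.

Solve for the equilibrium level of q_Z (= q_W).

20

Exporter Z's profit: π = q_Z(139 − 2(q_Z + q_W)) − 19q_Z.
∂π/∂q_Z = 120 − 4q_Z − 2q_W = 0, so q_Z = 30 − 0.5q_W.
The game is symmetric, so in equilibrium q_W = q_Z: the reaction function gives 1.5q_Z = 30, hence q_Z = 20.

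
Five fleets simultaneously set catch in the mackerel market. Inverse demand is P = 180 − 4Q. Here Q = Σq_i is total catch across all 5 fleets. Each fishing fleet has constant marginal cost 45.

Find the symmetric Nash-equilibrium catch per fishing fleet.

5.625

A representative fishing fleet's profit is π_i = q_i(180 − 4Q) − 45q_i, with Q = q_i + Σ_{j≠i} q_j.
First-order condition: 135 − 8q_i − 4Σ_{j≠i} q_j = 0.
With identical fishing fleets, set every q_j = q: then 135 − 8q − 16q = 0, i.e. q = 135/24 = 5.625.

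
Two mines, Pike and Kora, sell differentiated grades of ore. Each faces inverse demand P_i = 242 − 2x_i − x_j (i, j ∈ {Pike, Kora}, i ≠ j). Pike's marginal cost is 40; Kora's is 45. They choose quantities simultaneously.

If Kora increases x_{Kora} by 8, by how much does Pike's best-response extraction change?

-2

Mine Pike's profit: π = x_{Pike}(242 − 2x_{Pike} − x_{Kora}) − 40x_{Pike}.
∂π/∂x_{Pike} = 202 − 4x_{Pike} − x_{Kora} = 0 ⇒ x_{Pike} = 50.5 − 0.25x_{Kora}.
The reaction-function slope is −0.25, so an 8-unit rise in x_{Kora} moves x_{Pike} by −0.25 × 8 = −2. Pike's best response falls — the actions are strategic substitutes.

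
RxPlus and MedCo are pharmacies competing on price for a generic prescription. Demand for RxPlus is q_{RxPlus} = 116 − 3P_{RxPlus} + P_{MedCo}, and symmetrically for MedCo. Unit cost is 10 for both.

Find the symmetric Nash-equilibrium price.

RxPlus's profit: π = (P_{RxPlus} − 10)(116 − 3P_{RxPlus} + P_{MedCo}).
∂π/∂P_{RxPlus} = 146 − 6P_{RxPlus} + P_{MedCo} = 0 ⇒ P_{RxPlus} = 73/3 + (1/6)P_{MedCo}.
The game is symmetric, so in equilibrium P_{MedCo} = P_{RxPlus}: the reaction function gives (5/6)P_{RxPlus} = 73/3, hence P_{RxPlus} = 29.2.

29.2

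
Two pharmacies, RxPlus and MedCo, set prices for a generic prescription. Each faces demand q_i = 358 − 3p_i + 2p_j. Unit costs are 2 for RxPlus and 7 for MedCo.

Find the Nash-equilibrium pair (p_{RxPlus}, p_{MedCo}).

91.9375, 93.8125

RxPlus's profit: π = (p_{RxPlus} − 2)(358 − 3p_{RxPlus} + 2p_{MedCo}).
∂π/∂p_{RxPlus} = 364 − 6p_{RxPlus} + 2p_{MedCo} = 0 ⇒ p_{RxPlus} = 182/3 + (1/3)p_{MedCo}.
Similarly p_{MedCo} = 379/6 + (1/3)p_{RxPlus}.
Solving the two reaction functions simultaneously: (1 − (1/3)(1/3))p_{RxPlus} = 182/3 + (1/3)·(379/6), so (8/9)p_{RxPlus} = 1471/18 and p_{RxPlus} = 91.9375.
Then p_{MedCo} = 379/6 + (1/3)·91.9375 = 93.8125.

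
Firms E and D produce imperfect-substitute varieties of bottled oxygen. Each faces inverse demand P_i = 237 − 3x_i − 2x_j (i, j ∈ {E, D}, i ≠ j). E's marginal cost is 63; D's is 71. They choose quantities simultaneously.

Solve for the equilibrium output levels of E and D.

Firm E's profit: π = x_E(237 − 3x_E − 2x_D) − 63x_E.
∂π/∂x_E = 174 − 6x_E − 2x_D = 0 ⇒ x_E = 29 − (1/3)x_D.
Similarly x_D = 83/3 − (1/3)x_E.
Substituting the second reaction function into the first: x_E = 29 − (1/3)(83/3 − (1/3)x_E), which gives (8/9)x_E = 178/9 ⇒ x_E = 22.25.
Then x_D = 83/3 − (1/3)·22.25 = 20.25.

22.25, 20.25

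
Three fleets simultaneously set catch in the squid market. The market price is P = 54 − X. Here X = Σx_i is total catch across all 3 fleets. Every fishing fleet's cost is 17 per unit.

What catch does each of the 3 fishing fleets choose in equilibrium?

A representative fishing fleet's profit is π_i = x_i(54 − X) − 17x_i, with X = x_i + Σ_{j≠i} x_j.
First-order condition: 37 − 2x_i − Σ_{j≠i} x_j = 0.
Imposing symmetry (x_j = x for all j) turns Σ_{j≠i} x_j into 2x, so 37 = 4x and x = 9.25.

9.25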